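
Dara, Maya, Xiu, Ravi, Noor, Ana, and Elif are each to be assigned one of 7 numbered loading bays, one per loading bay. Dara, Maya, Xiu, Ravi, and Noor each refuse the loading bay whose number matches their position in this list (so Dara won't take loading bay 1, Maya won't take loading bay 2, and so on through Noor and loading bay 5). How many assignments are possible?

2428

Let Aᵢ (for 1 ≤ i ≤ 5) be the placements that put person i in their forbidden loading bay. Any j of these fix j positions, leaving (7−j)! ways to fill the rest, and there are C(5,j) ways to pick which j.
By inclusion–exclusion, the number of valid placements is Σ_{j=0}^{5} (−1)^j C(5,j)·(7−j)!.
Computing: 5040 − 3600 + 1200 − 240 + 30 − 2 = 2428.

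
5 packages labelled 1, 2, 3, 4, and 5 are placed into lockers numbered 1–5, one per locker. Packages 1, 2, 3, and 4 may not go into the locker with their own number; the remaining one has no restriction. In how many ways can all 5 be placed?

53

Let Aᵢ (for 1 ≤ i ≤ 4) be the placements that put package i in its forbidden locker. Any j of these fix j positions, leaving (5−j)! ways to fill the rest, and there are C(4,j) ways to pick which j.
By inclusion–exclusion, the number of valid placements is Σ_{j=0}^{4} (−1)^j C(4,j)·(5−j)!.
Computing: 120 − 96 + 36 − 8 + 1 = 53.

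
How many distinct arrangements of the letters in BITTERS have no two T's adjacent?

There are 7!/(2!) = 2520 arrangements of BITTERS in total.
Arrangements with the T's together: treat TT as one letter, giving (6)! = 720.
Subtracting, 2520 − 720 = 1800 arrangements keep the T's apart.

1800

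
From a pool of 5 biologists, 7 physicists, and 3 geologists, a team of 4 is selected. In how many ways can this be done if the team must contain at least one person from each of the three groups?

630

With no constraint there are C(15,4) = 1365 possible selections.
Subtract selections that omit an entire group: no biologists → C(10,4) = 210; no physicists → C(8,4) = 70; no geologists → C(12,4) = 495.
Add back selections omitting two groups (i.e. drawn from a single group): C(5,4) + C(7,4) + C(3,4) = 40.
By inclusion–exclusion: 1365 − 775 + 40 = 630.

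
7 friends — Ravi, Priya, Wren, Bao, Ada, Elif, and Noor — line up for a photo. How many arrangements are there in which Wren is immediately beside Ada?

Glue Wren and Ada into one block (2 internal orders), leaving 6 units to arrange in a row.
That gives 2 × 6! = 2 × 720 = 1440.

1440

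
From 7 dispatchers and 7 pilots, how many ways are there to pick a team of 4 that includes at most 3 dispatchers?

966

Split by how many dispatchers are chosen (0 through 3).
Sum: C(7,0)·C(7,4) + C(7,1)·C(7,3) + C(7,2)·C(7,2) + C(7,3)·C(7,1) = 35 + 245 + 441 + 245 = 966.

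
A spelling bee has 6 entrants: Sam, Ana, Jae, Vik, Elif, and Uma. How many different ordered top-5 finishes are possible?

720

There are 6 choices for 1st place, 5 for 2nd, and so on down to 2 for position 5.
That gives 6 × 5 × 4 × 3 × 2 = 720.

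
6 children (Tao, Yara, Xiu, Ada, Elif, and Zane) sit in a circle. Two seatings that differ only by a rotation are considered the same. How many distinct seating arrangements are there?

Fix one person's seat to break rotational symmetry; the remaining 5 people can be arranged in (5)! = 120 ways.

120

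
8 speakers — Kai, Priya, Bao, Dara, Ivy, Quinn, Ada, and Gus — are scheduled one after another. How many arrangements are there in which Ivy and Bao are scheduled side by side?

Place the 6 others and the Ivy-Bao pair as 7 objects in a line; the pair has 2 internal arrangements.
So the count is 2·(7)! = 10080.

10080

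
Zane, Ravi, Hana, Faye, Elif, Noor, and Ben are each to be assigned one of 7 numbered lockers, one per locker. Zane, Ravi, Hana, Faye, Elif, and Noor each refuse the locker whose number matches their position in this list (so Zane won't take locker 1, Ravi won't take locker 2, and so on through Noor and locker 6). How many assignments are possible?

2119

Let Aᵢ (for 1 ≤ i ≤ 6) be the placements that put person i in their forbidden locker. Any j of these fix j positions, leaving (7−j)! ways to fill the rest, and there are C(6,j) ways to pick which j.
By inclusion–exclusion, the number of valid placements is Σ_{j=0}^{6} (−1)^j C(6,j)·(7−j)!.
Computing: 5040 − 4320 + 1800 − 480 + 90 − 12 + 1 = 2119.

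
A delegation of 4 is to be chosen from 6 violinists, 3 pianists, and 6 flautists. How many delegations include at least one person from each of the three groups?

Unrestricted: C(15,4) = 1365 ways to pick any 4 of the 15.
Selections missing a whole group: no violinists → C(9,4) = 126; no pianists → C(12,4) = 495; no flautists → C(9,4) = 126.
Add back selections omitting two groups (i.e. drawn from a single group): C(6,4) + C(3,4) + C(6,4) = 30.
By inclusion–exclusion: 1365 − 747 + 30 = 648.

648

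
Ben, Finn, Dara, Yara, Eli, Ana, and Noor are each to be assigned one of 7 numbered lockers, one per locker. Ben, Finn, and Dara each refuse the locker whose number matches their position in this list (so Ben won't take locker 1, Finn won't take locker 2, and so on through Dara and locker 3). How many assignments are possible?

Let Aᵢ (for i ∈ {1, 2, 3}) be the placements that put person i in their forbidden locker. Any j of these fix j positions, leaving (7−j)! ways to fill the rest, and there are C(3,j) ways to pick which j.
By inclusion–exclusion, the number of valid placements is Σ_{j=0}^{3} (−1)^j C(3,j)·(7−j)!.
Computing: 5040 − 2160 + 360 − 24 = 3216.

3216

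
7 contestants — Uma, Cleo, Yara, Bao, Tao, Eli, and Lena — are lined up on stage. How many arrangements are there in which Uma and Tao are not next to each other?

3600

There are 7! = 5040 arrangements in all. If Uma and Tao are adjacent, merging them into one block gives 2·(6)! = 1440 arrangements.
Complementary counting: 5040 − 1440 = 3600.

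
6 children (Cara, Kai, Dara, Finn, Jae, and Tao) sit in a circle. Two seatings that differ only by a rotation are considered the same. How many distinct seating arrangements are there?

120

Seat Cara anywhere (absorbing the rotational symmetry), then permute the other 5: (5)! = 120.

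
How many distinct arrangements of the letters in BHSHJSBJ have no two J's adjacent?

1890

Total arrangements of BHSHJSBJ: 8!/(2!·2!·2!·2!) = 2520.
If the two J's are adjacent, glue them into one block, leaving 7 items to arrange: (7)!/(2!·2!·2!) = 630 ways.
Hence 2520 − 630 = 1890.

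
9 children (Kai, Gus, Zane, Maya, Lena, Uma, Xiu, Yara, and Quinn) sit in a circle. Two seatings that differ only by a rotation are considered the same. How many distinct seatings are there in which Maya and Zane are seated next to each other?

10080

Treat {Maya, Zane} as one unit (2 internal orders) and seat the resulting 8 units around the table: (7)! circular arrangements.
So 2 × (7)! = 2 × 5040 = 10080.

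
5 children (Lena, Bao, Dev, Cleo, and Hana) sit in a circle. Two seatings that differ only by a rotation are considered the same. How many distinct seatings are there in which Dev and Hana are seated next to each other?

12

Treat {Dev, Hana} as one unit (2 internal orders) and seat the resulting 4 units around the table: (3)! circular arrangements.
So 2 × (3)! = 2 × 6 = 12.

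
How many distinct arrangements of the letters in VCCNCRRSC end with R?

1680

Fix R in the last position and arrange the remaining 8 letters.
Those 8 letters have C appearing 4 times, giving (8)!/(4!) = 1680.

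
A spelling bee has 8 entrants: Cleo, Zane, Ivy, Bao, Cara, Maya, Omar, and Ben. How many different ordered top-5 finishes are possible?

This is an ordered selection of 5 from 8: P(8,5).
That gives 8 × 7 × 6 × 5 × 4 = 6720.

6720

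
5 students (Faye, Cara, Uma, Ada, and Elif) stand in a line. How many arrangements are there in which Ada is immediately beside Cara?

Treat {Ada, Cara} as a single unit. There are 4 units to order, and the pair itself can be ordered 2 ways.
That gives 2 × 4! = 2 × 24 = 48.

48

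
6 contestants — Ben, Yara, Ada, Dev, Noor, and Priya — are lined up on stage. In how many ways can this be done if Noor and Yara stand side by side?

240

Glue Noor and Yara into one block (2 internal orders), leaving 5 units to arrange in a row.
So the count is 2·(5)! = 240.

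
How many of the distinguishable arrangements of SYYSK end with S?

With the last slot taken by S, it remains to arrange the other 4 letters (YYSK).
Those 4 letters have Y appearing twice, giving (4)!/(2!) = 12.

12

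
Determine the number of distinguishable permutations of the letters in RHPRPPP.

105

The 7 letters of RHPRPPP have repeats: P appearing 4 times and R appearing twice.
Dividing 7! = 5040 by 4!·2! = 48 for the repeated letters gives 105.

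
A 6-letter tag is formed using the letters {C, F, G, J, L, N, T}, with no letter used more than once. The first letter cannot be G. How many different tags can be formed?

The first letter has 7−1 = 6 choices (anything except G).
The remaining 5 letters are filled from the other 6 symbols without repetition: 6 × 5 × 4 × 3 × 2 = 720.
Total: 6 × 720 = 4320.

4320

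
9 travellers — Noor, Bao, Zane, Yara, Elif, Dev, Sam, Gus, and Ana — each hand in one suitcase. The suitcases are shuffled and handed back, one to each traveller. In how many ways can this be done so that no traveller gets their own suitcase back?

133496

Count assignments avoiding every fixed point. For any j of the 9 travellers fixed to their own suitcase, the other 9−j can be arranged in (9−j)! ways.
By inclusion–exclusion this is Σ_{j=0}^{9} (−1)^j C(9,j)·(9−j)!.
Computing: 362880 − 362880 + 181440 − 60480 + 15120 − 3024 + 504 − 72 + 9 − 1 = 133496.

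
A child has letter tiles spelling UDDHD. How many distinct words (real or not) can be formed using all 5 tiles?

The 5 letters of UDDHD have repeats: D appearing 3 times.
The number of distinct arrangements is 5!/(3!) = 120/6 = 20.

20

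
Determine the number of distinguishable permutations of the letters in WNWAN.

Letter multiplicities in WNWAN: A×1, N×2, W×2.
So there are 5! / (2!·2!) = 30 distinguishable arrangements.

30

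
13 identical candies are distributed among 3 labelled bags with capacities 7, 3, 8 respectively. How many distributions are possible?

18

Ignoring the caps, the number of non-negative solutions to x_1+…+x_3 = 13 is C(15,2) = 105.
Subtract solutions that violate a single cap (substitute x_i' = x_i − (cap_i+1)): x_1 ≥ 8 gives C(7,2) = 21; x_2 ≥ 4 gives C(11,2) = 55; x_3 ≥ 9 gives C(6,2) = 15. Together 91.
Add back pairs where two caps are both exceeded: 3 + 0 + 1 = 4.
By inclusion–exclusion the count is 105 − 91 + 4 = 18.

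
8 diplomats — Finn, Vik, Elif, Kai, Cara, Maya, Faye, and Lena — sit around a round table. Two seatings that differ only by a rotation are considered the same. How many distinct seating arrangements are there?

5040

Seat Finn anywhere (absorbing the rotational symmetry), then permute the other 7: (7)! = 5040.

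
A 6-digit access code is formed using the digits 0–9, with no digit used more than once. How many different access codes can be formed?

This is a permutation of 6 out of 10: P(10,6) = 10!/4!.
That product is 10 × 9 × 8 × 7 × 6 × 5 = 151200.

151200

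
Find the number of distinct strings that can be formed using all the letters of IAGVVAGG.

1680

The 8 letters of IAGVVAGG have repeats: A appearing twice, G appearing 3 times, and V appearing twice.
The number of distinct arrangements is 8!/(3!·2!·2!) = 40320/24 = 1680.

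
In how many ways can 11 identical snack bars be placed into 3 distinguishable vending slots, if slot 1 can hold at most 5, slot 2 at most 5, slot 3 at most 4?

10

Without the upper bounds there are C(13,2) = 78 ways to split 11 among 3 vending slots.
Subtract solutions that violate a single cap (substitute x_i' = x_i − (cap_i+1)): x_1 ≥ 6 gives C(7,2) = 21; x_2 ≥ 6 gives C(7,2) = 21; x_3 ≥ 5 gives C(8,2) = 28. Together 70.
Add back pairs where two caps are both exceeded: 0 + 1 + 1 = 2.
By inclusion–exclusion the count is 78 − 70 + 2 = 10.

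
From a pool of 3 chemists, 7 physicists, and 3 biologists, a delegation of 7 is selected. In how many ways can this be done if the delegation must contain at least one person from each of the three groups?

1477

Total 7-person selections from all 13: C(13,7) = 1716.
Selections missing a whole group: no chemists → C(10,7) = 120; no physicists → C(6,7) = 0; no biologists → C(10,7) = 120.
Add back selections omitting two groups (i.e. drawn from a single group): C(3,7) + C(7,7) + C(3,7) = 1.
By inclusion–exclusion: 1716 − 240 + 1 = 1477.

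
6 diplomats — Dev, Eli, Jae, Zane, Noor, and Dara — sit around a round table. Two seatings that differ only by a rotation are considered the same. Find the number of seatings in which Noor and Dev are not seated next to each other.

72

All circular seatings of 6 people number (5)! = 120.
Seatings with Noor beside Dev: treat them as a block with 2 internal orders, giving 2 × (4)! = 48.
Subtracting, 120 − 48 = 72.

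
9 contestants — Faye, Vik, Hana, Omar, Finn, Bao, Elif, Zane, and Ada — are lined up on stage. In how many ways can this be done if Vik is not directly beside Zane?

There are 9! = 362880 arrangements in all. If Vik and Zane are adjacent, merging them into one block gives 2·(8)! = 80640 arrangements.
So 362880 − 80640 = 282240 arrangements keep them apart.

282240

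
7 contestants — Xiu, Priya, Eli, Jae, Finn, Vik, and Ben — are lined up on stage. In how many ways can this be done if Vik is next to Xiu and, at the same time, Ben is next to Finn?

Treat {Vik,Xiu} as one block (2 orders) and {Ben,Finn} as another (2 orders).
That leaves 5 units to arrange: 2 × 2 × 5! = 4 × 120 = 480.

480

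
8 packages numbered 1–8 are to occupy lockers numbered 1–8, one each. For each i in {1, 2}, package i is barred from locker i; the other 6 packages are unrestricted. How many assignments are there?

30960

Let Aᵢ (for i ∈ {1, 2}) be the placements that put package i in its forbidden locker. Any j of these fix j positions, leaving (8−j)! ways to fill the rest, and there are C(2,j) ways to pick which j.
By inclusion–exclusion, the number of valid placements is Σ_{j=0}^{2} (−1)^j C(2,j)·(8−j)!.
Computing: 40320 − 10080 + 720 = 30960.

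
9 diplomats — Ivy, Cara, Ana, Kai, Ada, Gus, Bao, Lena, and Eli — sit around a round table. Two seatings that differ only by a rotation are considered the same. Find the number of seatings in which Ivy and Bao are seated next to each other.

10080

Glue Ivy and Bao into a block (2 internal orders). Seating 8 units around a circle gives (7)! arrangements.
So 2 × (7)! = 2 × 5040 = 10080.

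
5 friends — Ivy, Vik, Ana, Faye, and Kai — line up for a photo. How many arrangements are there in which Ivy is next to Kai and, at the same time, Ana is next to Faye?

24

Treat {Ivy,Kai} as one block (2 orders) and {Ana,Faye} as another (2 orders).
That leaves 3 units to arrange: 2 × 2 × 3! = 4 × 6 = 24.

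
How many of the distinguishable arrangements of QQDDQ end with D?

With the last slot taken by D, it remains to arrange the other 4 letters (QQDQ).
Those 4 letters have Q appearing 3 times, giving (4)!/(3!) = 4.

4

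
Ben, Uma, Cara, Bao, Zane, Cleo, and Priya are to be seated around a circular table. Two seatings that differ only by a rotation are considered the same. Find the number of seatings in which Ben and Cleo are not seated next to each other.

480

Without the restriction there are (6)! = 720 seatings.
Seatings with Ben beside Cleo: treat them as a block with 2 internal orders, giving 2 × (5)! = 240.
Subtracting, 720 − 240 = 480.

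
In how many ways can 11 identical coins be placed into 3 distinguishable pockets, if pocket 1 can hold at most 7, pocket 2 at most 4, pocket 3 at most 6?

25

Without the upper bounds there are C(13,2) = 78 ways to split 11 among 3 pockets.
Subtract solutions that violate a single cap (substitute x_i' = x_i − (cap_i+1)): x_1 ≥ 8 gives C(5,2) = 10; x_2 ≥ 5 gives C(8,2) = 28; x_3 ≥ 7 gives C(6,2) = 15. Together 53.
No two caps can be exceeded simultaneously, so the pair terms are all 0.
By inclusion–exclusion the count is 78 − 53 + 0 = 25.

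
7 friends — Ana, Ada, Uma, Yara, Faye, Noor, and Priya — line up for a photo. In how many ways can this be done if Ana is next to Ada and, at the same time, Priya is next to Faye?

Treat {Ana,Ada} as one block (2 orders) and {Priya,Faye} as another (2 orders).
That leaves 5 units to arrange: 2 × 2 × 5! = 4 × 120 = 480.

480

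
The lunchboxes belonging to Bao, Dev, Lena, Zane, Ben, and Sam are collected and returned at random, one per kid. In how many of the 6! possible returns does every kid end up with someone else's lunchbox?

This is the derangement count D_6: permutations of 6 items with no fixed point.
By inclusion–exclusion this is Σ_{j=0}^{6} (−1)^j C(6,j)·(6−j)!.
Computing: 720 − 720 + 360 − 120 + 30 − 6 + 1 = 265.

265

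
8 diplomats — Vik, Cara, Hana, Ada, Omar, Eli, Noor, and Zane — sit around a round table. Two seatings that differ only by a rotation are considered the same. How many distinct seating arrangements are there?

Fix one person's seat to break rotational symmetry; the remaining 7 people can be arranged in (7)! = 5040 ways.

5040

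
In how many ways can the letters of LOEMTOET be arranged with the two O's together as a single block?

Treat the 2 copies of O as a single block. The multiset to arrange is then {OO, E, E, L, M, T, T}, 7 items in all.
That gives (7)!/(2!·2!) = 1260 arrangements.

1260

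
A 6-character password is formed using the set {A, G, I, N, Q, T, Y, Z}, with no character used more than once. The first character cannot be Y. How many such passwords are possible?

17640

The first character has 8−1 = 7 choices (anything except Y).
The remaining 5 characters are filled from the other 7 symbols without repetition: 7 × 6 × 5 × 4 × 3 = 2520.
Total: 7 × 2520 = 17640.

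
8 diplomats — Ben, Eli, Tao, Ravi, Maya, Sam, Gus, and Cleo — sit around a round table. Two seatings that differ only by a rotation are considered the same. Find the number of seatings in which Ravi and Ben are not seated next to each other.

3600

Without the restriction there are (7)! = 5040 seatings.
Those with Ravi next to Ben: fuse the pair into one unit and seat 7 units around a circle — 2·(6)! = 1440.
Subtracting, 5040 − 1440 = 3600.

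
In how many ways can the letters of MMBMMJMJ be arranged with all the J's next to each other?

42

Treat the 2 copies of J as a single block. The multiset to arrange is then {JJ, B, M, M, M, M, M}, 7 items in all.
That gives (7)!/(5!) = 42 arrangements.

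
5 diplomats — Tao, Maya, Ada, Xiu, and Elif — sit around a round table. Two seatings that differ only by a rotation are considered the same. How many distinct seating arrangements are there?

24

Around a circle, 5 distinct people have 5!/5 = (4)! = 24 rotationally distinct seatings.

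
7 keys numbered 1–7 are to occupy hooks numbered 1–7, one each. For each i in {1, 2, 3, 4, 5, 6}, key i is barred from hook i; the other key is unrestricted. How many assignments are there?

2119

Let Aᵢ (for 1 ≤ i ≤ 6) be the placements that put key i in its forbidden hook. Any j of these fix j positions, leaving (7−j)! ways to fill the rest, and there are C(6,j) ways to pick which j.
By inclusion–exclusion, the number of valid placements is Σ_{j=0}^{6} (−1)^j C(6,j)·(7−j)!.
Computing: 5040 − 4320 + 1800 − 480 + 90 − 12 + 1 = 2119.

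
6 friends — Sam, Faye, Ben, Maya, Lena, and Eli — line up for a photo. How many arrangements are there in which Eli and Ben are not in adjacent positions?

Of the 6! = 720 arrangements, those with Eli and Ben adjacent number 2 × 5! = 240 (treat the pair as a block with 2 internal orders).
So 720 − 240 = 480 arrangements keep them apart.

480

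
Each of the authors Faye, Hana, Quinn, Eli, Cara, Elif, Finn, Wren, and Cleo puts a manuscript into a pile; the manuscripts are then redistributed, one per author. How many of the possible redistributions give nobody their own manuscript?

Let Aᵢ be the assignments in which author i gets their own manuscript. We want the size of the complement of A₁∪…∪A_9.
By inclusion–exclusion this is Σ_{j=0}^{9} (−1)^j C(9,j)·(9−j)!.
Computing: 362880 − 362880 + 181440 − 60480 + 15120 − 3024 + 504 − 72 + 9 − 1 = 133496.

133496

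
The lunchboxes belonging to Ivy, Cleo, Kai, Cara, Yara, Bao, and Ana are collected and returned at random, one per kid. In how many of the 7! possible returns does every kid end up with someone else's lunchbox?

This is the derangement count D_7: permutations of 7 items with no fixed point.
By inclusion–exclusion this is Σ_{j=0}^{7} (−1)^j C(7,j)·(7−j)!.
Computing: 5040 − 5040 + 2520 − 840 + 210 − 42 + 7 − 1 = 1854.

1854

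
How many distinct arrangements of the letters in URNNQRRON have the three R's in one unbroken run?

840

Treat the 3 copies of R as a single block. The multiset to arrange is then {RRR, N, N, N, O, Q, U}, 7 items in all.
That gives (7)!/(3!) = 840 arrangements.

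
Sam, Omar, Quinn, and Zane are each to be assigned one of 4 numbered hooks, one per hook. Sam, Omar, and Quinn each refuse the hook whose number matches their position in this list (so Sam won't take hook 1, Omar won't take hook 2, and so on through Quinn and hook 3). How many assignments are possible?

11

Let Aᵢ (for i ∈ {1, 2, 3}) be the placements that put person i in their forbidden hook. Any j of these fix j positions, leaving (4−j)! ways to fill the rest, and there are C(3,j) ways to pick which j.
By inclusion–exclusion, the number of valid placements is Σ_{j=0}^{3} (−1)^j C(3,j)·(4−j)!.
Computing: 24 − 18 + 6 − 1 = 11.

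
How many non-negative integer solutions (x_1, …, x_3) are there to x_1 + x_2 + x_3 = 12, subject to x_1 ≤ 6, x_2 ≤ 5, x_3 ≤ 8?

32

Without the upper bounds there are C(14,2) = 91 ways to split 12 among 3 variables.
Subtract solutions that violate a single cap (substitute x_i' = x_i − (cap_i+1)): x_1 ≥ 7 gives C(7,2) = 21; x_2 ≥ 6 gives C(8,2) = 28; x_3 ≥ 9 gives C(5,2) = 10. Together 59.
No two caps can be exceeded simultaneously, so the pair terms are all 0.
By inclusion–exclusion the count is 91 − 59 + 0 = 32.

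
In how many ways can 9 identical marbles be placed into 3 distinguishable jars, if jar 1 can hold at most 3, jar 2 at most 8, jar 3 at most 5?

Without the upper bounds there are C(11,2) = 55 ways to split 9 among 3 jars.
Subtract solutions that violate a single cap (substitute x_i' = x_i − (cap_i+1)): x_1 ≥ 4 gives C(7,2) = 21; x_2 ≥ 9 gives C(2,2) = 1; x_3 ≥ 6 gives C(5,2) = 10. Together 32.
No two caps can be exceeded simultaneously, so the pair terms are all 0.
By inclusion–exclusion the count is 55 − 32 + 0 = 23.

23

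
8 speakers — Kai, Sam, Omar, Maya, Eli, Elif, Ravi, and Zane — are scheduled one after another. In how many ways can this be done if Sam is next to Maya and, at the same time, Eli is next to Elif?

2880

Treat {Sam,Maya} as one block (2 orders) and {Eli,Elif} as another (2 orders).
That leaves 6 units to arrange: 2 × 2 × 6! = 4 × 720 = 2880.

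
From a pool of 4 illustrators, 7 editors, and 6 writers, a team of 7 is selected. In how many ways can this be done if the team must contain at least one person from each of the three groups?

Total 7-person selections from all 17: C(17,7) = 19448.
Subtract selections that omit an entire group: no illustrators → C(13,7) = 1716; no editors → C(10,7) = 120; no writers → C(11,7) = 330.
Add back selections omitting two groups (i.e. drawn from a single group): C(4,7) + C(7,7) + C(6,7) = 1.
By inclusion–exclusion: 19448 − 2166 + 1 = 17283.

17283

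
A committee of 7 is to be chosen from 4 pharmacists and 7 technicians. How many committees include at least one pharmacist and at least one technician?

329

Total 7-person selections from all 11: C(11,7) = 330.
Subtract selections that omit an entire group: no pharmacists → C(7,7) = 1; no technicians → C(4,7) = 0.
Both groups omitted at once is impossible, so 330 − 1 = 329.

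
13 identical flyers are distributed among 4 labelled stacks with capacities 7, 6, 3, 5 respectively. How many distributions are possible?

Ignoring the caps, the number of non-negative solutions to x_1+…+x_4 = 13 is C(16,3) = 560.
Subtract solutions that violate a single cap (substitute x_i' = x_i − (cap_i+1)): x_1 ≥ 8 gives C(8,3) = 56; x_2 ≥ 7 gives C(9,3) = 84; x_3 ≥ 4 gives C(12,3) = 220; x_4 ≥ 6 gives C(10,3) = 120. Together 480.
Add back pairs where two caps are both exceeded: 0 + 4 + 0 + 10 + 1 + 20 = 35.
By inclusion–exclusion the count is 560 − 480 + 35 = 115.

115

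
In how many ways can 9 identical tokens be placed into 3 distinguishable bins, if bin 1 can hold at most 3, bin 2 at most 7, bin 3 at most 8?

Ignoring the caps, the number of non-negative solutions to x_1+…+x_3 = 9 is C(11,2) = 55.
Subtract solutions that violate a single cap (substitute x_i' = x_i − (cap_i+1)): x_1 ≥ 4 gives C(7,2) = 21; x_2 ≥ 8 gives C(3,2) = 3; x_3 ≥ 9 gives C(2,2) = 1. Together 25.
No two caps can be exceeded simultaneously, so the pair terms are all 0.
By inclusion–exclusion the count is 55 − 25 + 0 = 30.

30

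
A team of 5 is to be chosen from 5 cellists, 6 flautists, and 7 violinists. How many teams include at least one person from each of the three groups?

Unrestricted: C(18,5) = 8568 ways to pick any 5 of the 18.
Subtract selections that omit an entire group: no cellists → C(13,5) = 1287; no flautists → C(12,5) = 792; no violinists → C(11,5) = 462.
Add back selections omitting two groups (i.e. drawn from a single group): C(5,5) + C(6,5) + C(7,5) = 28.
By inclusion–exclusion: 8568 − 2541 + 28 = 6055.

6055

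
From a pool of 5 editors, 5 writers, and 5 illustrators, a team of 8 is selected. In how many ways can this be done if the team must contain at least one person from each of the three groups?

With no constraint there are C(15,8) = 6435 possible selections.
Subtract selections that omit an entire group: no editors → C(10,8) = 45; no writers → C(10,8) = 45; no illustrators → C(10,8) = 45.
Add back selections omitting two groups (i.e. drawn from a single group): C(5,8) + C(5,8) + C(5,8) = 0.
By inclusion–exclusion: 6435 − 135 + 0 = 6300.

6300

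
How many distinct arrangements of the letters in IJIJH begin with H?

With the first slot taken by H, it remains to arrange the other 4 letters (IJIJ).
Those 4 letters have I appearing twice and J appearing twice, giving (4)!/(2!·2!) = 6.

6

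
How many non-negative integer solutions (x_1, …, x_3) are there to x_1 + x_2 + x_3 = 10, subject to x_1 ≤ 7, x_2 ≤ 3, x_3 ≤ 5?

18

Without the upper bounds there are C(12,2) = 66 ways to split 10 among 3 variables.
Subtract solutions that violate a single cap (substitute x_i' = x_i − (cap_i+1)): x_1 ≥ 8 gives C(4,2) = 6; x_2 ≥ 4 gives C(8,2) = 28; x_3 ≥ 6 gives C(6,2) = 15. Together 49.
Add back pairs where two caps are both exceeded: 0 + 0 + 1 = 1.
By inclusion–exclusion the count is 66 − 49 + 1 = 18.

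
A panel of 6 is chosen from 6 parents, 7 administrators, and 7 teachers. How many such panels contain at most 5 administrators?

Split by how many administrators are chosen (0 through 5).
Sum: C(7,0)·C(13,6) + C(7,1)·C(13,5) + C(7,2)·C(13,4) + C(7,3)·C(13,3) + C(7,4)·C(13,2) + C(7,5)·C(13,1) = 1716 + 9009 + 15015 + 10010 + 2730 + 273 = 38753.

38753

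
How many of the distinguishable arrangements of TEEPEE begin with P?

5

With the first slot taken by P, it remains to arrange the other 5 letters (TEEEE).
Those 5 letters have E appearing 4 times, giving (5)!/(4!) = 5.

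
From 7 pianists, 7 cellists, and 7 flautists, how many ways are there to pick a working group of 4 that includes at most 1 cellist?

3549

Split by how many cellists are chosen (0 through 1).
Sum: C(7,0)·C(14,4) + C(7,1)·C(14,3) = 1001 + 2548 = 3549.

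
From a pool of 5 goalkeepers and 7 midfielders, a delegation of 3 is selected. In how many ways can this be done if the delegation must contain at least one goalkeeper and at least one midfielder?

Unrestricted: C(12,3) = 220 ways to pick any 3 of the 12.
Subtract selections that omit an entire group: no goalkeepers → C(7,3) = 35; no midfielders → C(5,3) = 10.
Both groups omitted at once is impossible, so 220 − 45 = 175.

175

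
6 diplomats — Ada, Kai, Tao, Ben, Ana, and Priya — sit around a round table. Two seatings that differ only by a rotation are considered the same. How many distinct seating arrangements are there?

Fix one person's seat to break rotational symmetry; the remaining 5 people can be arranged in (5)! = 120 ways.

120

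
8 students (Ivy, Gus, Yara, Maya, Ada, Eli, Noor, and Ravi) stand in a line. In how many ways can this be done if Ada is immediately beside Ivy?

Glue Ada and Ivy into one block (2 internal orders), leaving 7 units to arrange in a row.
So the count is 2·(7)! = 10080.

10080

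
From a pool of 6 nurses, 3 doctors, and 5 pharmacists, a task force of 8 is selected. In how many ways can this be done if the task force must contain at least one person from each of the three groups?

2828

Unrestricted: C(14,8) = 3003 ways to pick any 8 of the 14.
Subtract selections that omit an entire group: no nurses → C(8,8) = 1; no doctors → C(11,8) = 165; no pharmacists → C(9,8) = 9.
Add back selections omitting two groups (i.e. drawn from a single group): C(6,8) + C(3,8) + C(5,8) = 0.
By inclusion–exclusion: 3003 − 175 + 0 = 2828.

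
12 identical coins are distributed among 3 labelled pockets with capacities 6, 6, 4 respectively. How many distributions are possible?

By stars and bars, unrestricted non-negative solutions to x_1+…+x_3 = 12 number C(12+2,2) = 91.
Subtract solutions that violate a single cap (substitute x_i' = x_i − (cap_i+1)): x_1 ≥ 7 gives C(7,2) = 21; x_2 ≥ 7 gives C(7,2) = 21; x_3 ≥ 5 gives C(9,2) = 36. Together 78.
Add back pairs where two caps are both exceeded: 0 + 1 + 1 = 2.
By inclusion–exclusion the count is 91 − 78 + 2 = 15.

15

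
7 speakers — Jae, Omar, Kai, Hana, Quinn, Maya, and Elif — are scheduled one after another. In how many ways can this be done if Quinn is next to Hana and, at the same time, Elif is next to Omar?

Treat {Quinn,Hana} as one block (2 orders) and {Elif,Omar} as another (2 orders).
That leaves 5 units to arrange: 2 × 2 × 5! = 4 × 120 = 480.

480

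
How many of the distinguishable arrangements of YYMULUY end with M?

Fix M in the last position and arrange the remaining 6 letters.
Those 6 letters have U appearing twice and Y appearing 3 times, giving (6)!/(3!·2!) = 60.

60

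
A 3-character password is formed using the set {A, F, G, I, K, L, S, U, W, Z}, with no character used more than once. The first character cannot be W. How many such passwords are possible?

The first character has 10−1 = 9 choices (anything except W).
The remaining 2 characters are filled from the other 9 symbols without repetition: 9 × 8 = 72.
Total: 9 × 72 = 648.

648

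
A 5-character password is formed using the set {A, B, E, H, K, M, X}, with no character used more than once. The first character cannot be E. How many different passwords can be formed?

2160

The first character has 7−1 = 6 choices (anything except E).
The remaining 4 characters are filled from the other 6 symbols without repetition: 6 × 5 × 4 × 3 = 360.
Total: 6 × 360 = 2160.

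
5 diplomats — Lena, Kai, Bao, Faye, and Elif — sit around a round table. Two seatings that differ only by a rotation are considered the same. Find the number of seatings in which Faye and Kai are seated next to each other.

Glue Faye and Kai into a block (2 internal orders). Seating 4 units around a circle gives (3)! arrangements.
So 2 × (3)! = 2 × 6 = 12.

12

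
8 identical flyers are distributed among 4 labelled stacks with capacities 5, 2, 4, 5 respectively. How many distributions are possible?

70

By stars and bars, unrestricted non-negative solutions to x_1+…+x_4 = 8 number C(8+3,3) = 165.
Subtract solutions that violate a single cap (substitute x_i' = x_i − (cap_i+1)): x_1 ≥ 6 gives C(5,3) = 10; x_2 ≥ 3 gives C(8,3) = 56; x_3 ≥ 5 gives C(6,3) = 20; x_4 ≥ 6 gives C(5,3) = 10. Together 96.
Add back pairs where two caps are both exceeded: 0 + 0 + 0 + 1 + 0 + 0 = 1.
By inclusion–exclusion the count is 165 − 96 + 1 = 70.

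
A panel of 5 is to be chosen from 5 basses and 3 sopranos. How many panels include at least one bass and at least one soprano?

With no constraint there are C(8,5) = 56 possible selections.
Subtract selections that omit an entire group: no basses → C(3,5) = 0; no sopranos → C(5,5) = 1.
Both groups omitted at once is impossible, so 56 − 1 = 55.

55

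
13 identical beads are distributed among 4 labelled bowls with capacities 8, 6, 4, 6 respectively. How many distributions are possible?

200

By stars and bars, unrestricted non-negative solutions to x_1+…+x_4 = 13 number C(13+3,3) = 560.
Subtract solutions that violate a single cap (substitute x_i' = x_i − (cap_i+1)): x_1 ≥ 9 gives C(7,3) = 35; x_2 ≥ 7 gives C(9,3) = 84; x_3 ≥ 5 gives C(11,3) = 165; x_4 ≥ 7 gives C(9,3) = 84. Together 368.
Add back pairs where two caps are both exceeded: 0 + 0 + 0 + 4 + 0 + 4 = 8.
By inclusion–exclusion the count is 560 − 368 + 8 = 200.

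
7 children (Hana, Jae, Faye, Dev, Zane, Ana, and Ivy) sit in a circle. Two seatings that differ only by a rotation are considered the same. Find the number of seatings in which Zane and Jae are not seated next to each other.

Without the restriction there are (6)! = 720 seatings.
Seatings with Zane beside Jae: treat them as a block with 2 internal orders, giving 2 × (5)! = 240.
Subtracting, 720 − 240 = 480.

480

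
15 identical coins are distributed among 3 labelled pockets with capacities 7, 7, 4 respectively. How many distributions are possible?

Ignoring the caps, the number of non-negative solutions to x_1+…+x_3 = 15 is C(17,2) = 136.
Subtract solutions that violate a single cap (substitute x_i' = x_i − (cap_i+1)): x_1 ≥ 8 gives C(9,2) = 36; x_2 ≥ 8 gives C(9,2) = 36; x_3 ≥ 5 gives C(12,2) = 66. Together 138.
Add back pairs where two caps are both exceeded: 0 + 6 + 6 = 12.
By inclusion–exclusion the count is 136 − 138 + 12 = 10.

10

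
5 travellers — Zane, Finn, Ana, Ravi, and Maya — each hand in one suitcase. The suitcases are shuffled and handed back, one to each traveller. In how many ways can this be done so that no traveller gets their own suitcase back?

44

This is the derangement count D_5: permutations of 5 items with no fixed point.
By inclusion–exclusion this is Σ_{j=0}^{5} (−1)^j C(5,j)·(5−j)!.
Computing: 120 − 120 + 60 − 20 + 5 − 1 = 44.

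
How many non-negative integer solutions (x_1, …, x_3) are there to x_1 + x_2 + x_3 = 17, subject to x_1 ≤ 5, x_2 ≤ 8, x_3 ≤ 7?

By stars and bars, unrestricted non-negative solutions to x_1+…+x_3 = 17 number C(17+2,2) = 171.
Subtract solutions that violate a single cap (substitute x_i' = x_i − (cap_i+1)): x_1 ≥ 6 gives C(13,2) = 78; x_2 ≥ 9 gives C(10,2) = 45; x_3 ≥ 8 gives C(11,2) = 55. Together 178.
Add back pairs where two caps are both exceeded: 6 + 10 + 1 = 17.
By inclusion–exclusion the count is 171 − 178 + 17 = 10.

10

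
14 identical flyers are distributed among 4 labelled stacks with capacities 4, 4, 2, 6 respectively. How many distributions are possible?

10

By stars and bars, unrestricted non-negative solutions to x_1+…+x_4 = 14 number C(14+3,3) = 680.
Subtract solutions that violate a single cap (substitute x_i' = x_i − (cap_i+1)): x_1 ≥ 5 gives C(12,3) = 220; x_2 ≥ 5 gives C(12,3) = 220; x_3 ≥ 3 gives C(14,3) = 364; x_4 ≥ 7 gives C(10,3) = 120. Together 924.
Add back pairs where two caps are both exceeded: 35 + 84 + 10 + 84 + 10 + 35 = 258.
Subtract triples: 4 + 0 + 0 + 0 = 4.
By inclusion–exclusion the count is 680 − 924 + 258 − 4 = 10.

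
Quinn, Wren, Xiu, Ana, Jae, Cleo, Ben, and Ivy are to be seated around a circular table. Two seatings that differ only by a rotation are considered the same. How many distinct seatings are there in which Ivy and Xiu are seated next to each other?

1440

Glue Ivy and Xiu into a block (2 internal orders). Seating 7 units around a circle gives (6)! arrangements.
So 2 × (6)! = 2 × 720 = 1440.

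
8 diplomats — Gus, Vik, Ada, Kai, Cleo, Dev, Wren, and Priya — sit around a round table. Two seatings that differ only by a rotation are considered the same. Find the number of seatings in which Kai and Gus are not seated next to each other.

3600

All circular seatings of 8 people number (7)! = 5040.
Seatings with Kai beside Gus: treat them as a block with 2 internal orders, giving 2 × (6)! = 1440.
Subtracting, 5040 − 1440 = 3600.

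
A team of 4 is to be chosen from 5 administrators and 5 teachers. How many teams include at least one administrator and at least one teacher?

Unrestricted: C(10,4) = 210 ways to pick any 4 of the 10.
Subtract selections that omit an entire group: no administrators → C(5,4) = 5; no teachers → C(5,4) = 5.
Both groups omitted at once is impossible, so 210 − 10 = 200.

200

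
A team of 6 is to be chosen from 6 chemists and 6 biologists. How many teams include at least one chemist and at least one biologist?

With no constraint there are C(12,6) = 924 possible selections.
Subtract selections that omit an entire group: no chemists → C(6,6) = 1; no biologists → C(6,6) = 1.
Both groups omitted at once is impossible, so 924 − 2 = 922.

922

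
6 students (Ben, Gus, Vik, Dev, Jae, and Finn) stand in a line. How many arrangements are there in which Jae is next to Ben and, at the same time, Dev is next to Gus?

96

Treat {Jae,Ben} as one block (2 orders) and {Dev,Gus} as another (2 orders).
That leaves 4 units to arrange: 2 × 2 × 4! = 4 × 24 = 96.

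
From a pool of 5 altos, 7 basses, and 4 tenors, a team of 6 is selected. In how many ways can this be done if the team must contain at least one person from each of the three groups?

6545

Unrestricted: C(16,6) = 8008 ways to pick any 6 of the 16.
Selections missing a whole group: no altos → C(11,6) = 462; no basses → C(9,6) = 84; no tenors → C(12,6) = 924.
Add back selections omitting two groups (i.e. drawn from a single group): C(5,6) + C(7,6) + C(4,6) = 7.
By inclusion–exclusion: 8008 − 1470 + 7 = 6545.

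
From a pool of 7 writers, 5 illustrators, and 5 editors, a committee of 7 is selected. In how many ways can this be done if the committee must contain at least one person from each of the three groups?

17745

With no constraint there are C(17,7) = 19448 possible selections.
Selections missing a whole group: no writers → C(10,7) = 120; no illustrators → C(12,7) = 792; no editors → C(12,7) = 792.
Add back selections omitting two groups (i.e. drawn from a single group): C(7,7) + C(5,7) + C(5,7) = 1.
By inclusion–exclusion: 19448 − 1704 + 1 = 17745.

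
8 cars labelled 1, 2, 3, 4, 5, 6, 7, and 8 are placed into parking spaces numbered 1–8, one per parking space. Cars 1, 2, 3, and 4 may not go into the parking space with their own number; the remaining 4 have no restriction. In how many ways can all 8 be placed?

Let Aᵢ (for 1 ≤ i ≤ 4) be the placements that put car i in its forbidden parking space. Any j of these fix j positions, leaving (8−j)! ways to fill the rest, and there are C(4,j) ways to pick which j.
By inclusion–exclusion, the number of valid placements is Σ_{j=0}^{4} (−1)^j C(4,j)·(8−j)!.
Computing: 40320 − 20160 + 4320 − 480 + 24 = 24024.

24024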